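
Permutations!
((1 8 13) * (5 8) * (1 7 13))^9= (7 13)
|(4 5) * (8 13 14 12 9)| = 10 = |(4 5)(8 13 14 12 9)|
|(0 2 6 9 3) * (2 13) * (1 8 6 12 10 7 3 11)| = |(0 13 2 12 10 7 3)(1 8 6 9 11)| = 35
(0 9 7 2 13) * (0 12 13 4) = (0 9 7 2 4)(12 13) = [9, 1, 4, 3, 0, 5, 6, 2, 8, 7, 10, 11, 13, 12]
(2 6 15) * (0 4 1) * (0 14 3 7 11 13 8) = (0 4 1 14 3 7 11 13 8)(2 6 15) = [4, 14, 6, 7, 1, 5, 15, 11, 0, 9, 10, 13, 12, 8, 3, 2]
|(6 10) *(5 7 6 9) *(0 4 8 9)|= |(0 4 8 9 5 7 6 10)|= 8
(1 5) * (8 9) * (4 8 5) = (1 4 8 9 5) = [0, 4, 2, 3, 8, 1, 6, 7, 9, 5]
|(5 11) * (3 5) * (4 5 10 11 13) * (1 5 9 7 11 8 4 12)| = 28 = |(1 5 13 12)(3 10 8 4 9 7 11)|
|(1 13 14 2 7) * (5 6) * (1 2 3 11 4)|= 6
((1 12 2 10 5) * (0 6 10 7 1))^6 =(0 10)(1 2)(5 6)(7 12)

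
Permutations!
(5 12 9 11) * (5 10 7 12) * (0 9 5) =(0 9 11 10 7 12 5) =[9, 1, 2, 3, 4, 0, 6, 12, 8, 11, 7, 10, 5]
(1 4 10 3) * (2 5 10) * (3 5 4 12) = (1 12 3)(2 4)(5 10) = [0, 12, 4, 1, 2, 10, 6, 7, 8, 9, 5, 11, 3]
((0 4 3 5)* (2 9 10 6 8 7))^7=((0 4 3 5)(2 9 10 6 8 7))^7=(0 5 3 4)(2 9 10 6 8 7)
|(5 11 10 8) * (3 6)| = 4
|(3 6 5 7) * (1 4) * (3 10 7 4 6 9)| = 4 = |(1 6 5 4)(3 9)(7 10)|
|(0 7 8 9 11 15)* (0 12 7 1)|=6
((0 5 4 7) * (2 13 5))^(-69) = ((0 2 13 5 4 7))^(-69) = (0 5)(2 4)(7 13)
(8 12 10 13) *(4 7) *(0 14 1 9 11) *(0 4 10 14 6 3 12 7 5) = (0 6 3 12 14 1 9 11 4 5)(7 10 13 8) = [6, 9, 2, 12, 5, 0, 3, 10, 7, 11, 13, 4, 14, 8, 1]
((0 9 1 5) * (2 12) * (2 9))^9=(0 9)(1 2)(5 12)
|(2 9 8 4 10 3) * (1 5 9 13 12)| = 10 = |(1 5 9 8 4 10 3 2 13 12)|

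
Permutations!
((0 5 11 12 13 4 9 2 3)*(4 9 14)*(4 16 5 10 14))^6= (0 12 10 13 14 9 16 2 5 3 11)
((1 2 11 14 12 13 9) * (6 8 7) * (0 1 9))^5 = ((0 1 2 11 14 12 13)(6 8 7))^5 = (0 12 11 1 13 14 2)(6 7 8)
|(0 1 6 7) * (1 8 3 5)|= |(0 8 3 5 1 6 7)|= 7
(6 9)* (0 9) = (0 9 6) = [9, 1, 2, 3, 4, 5, 0, 7, 8, 6]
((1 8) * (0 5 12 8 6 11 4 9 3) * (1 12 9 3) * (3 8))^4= (0 6 12 9 4)(1 8 5 11 3)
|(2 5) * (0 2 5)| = 2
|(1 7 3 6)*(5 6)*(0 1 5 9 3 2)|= 4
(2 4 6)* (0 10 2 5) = [10, 1, 4, 3, 6, 0, 5, 7, 8, 9, 2] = (0 10 2 4 6 5)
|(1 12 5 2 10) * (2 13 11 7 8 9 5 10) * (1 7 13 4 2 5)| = 6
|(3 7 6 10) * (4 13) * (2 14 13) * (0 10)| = 20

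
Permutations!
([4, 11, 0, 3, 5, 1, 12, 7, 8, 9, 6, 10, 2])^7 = [12, 4, 6, 3, 2, 0, 11, 7, 8, 9, 1, 5, 10]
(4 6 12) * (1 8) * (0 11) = (0 11)(1 8)(4 6 12) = [11, 8, 2, 3, 6, 5, 12, 7, 1, 9, 10, 0, 4]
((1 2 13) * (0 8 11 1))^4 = ((0 8 11 1 2 13))^4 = (0 2 11)(1 8 13)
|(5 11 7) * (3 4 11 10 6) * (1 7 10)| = 15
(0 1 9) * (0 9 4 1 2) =[2, 4, 0, 3, 1, 5, 6, 7, 8, 9] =(9)(0 2)(1 4)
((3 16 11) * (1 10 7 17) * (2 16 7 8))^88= ((1 10 8 2 16 11 3 7 17))^88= (1 7 11 2 10 17 3 16 8)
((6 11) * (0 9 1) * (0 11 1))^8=((0 9)(1 11 6))^8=(1 6 11)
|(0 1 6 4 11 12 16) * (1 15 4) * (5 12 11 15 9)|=10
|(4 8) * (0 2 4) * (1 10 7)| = 12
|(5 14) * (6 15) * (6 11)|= 6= |(5 14)(6 15 11)|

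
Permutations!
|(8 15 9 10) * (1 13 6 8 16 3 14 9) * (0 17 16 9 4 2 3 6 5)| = 36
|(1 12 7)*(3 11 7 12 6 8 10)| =|(12)(1 6 8 10 3 11 7)| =7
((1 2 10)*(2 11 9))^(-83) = ((1 11 9 2 10))^(-83) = (1 9 10 11 2)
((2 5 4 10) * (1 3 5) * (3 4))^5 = (1 4 10 2)(3 5)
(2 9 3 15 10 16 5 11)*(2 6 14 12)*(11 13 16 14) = (2 9 3 15 10 14 12)(5 13 16)(6 11) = [0, 1, 9, 15, 4, 13, 11, 7, 8, 3, 14, 6, 2, 16, 12, 10, 5]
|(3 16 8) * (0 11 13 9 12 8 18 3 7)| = |(0 11 13 9 12 8 7)(3 16 18)| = 21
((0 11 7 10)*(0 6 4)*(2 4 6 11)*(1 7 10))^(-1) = ((0 2 4)(1 7)(10 11))^(-1) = (0 4 2)(1 7)(10 11)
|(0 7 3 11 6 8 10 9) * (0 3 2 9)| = 9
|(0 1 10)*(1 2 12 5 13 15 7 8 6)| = 11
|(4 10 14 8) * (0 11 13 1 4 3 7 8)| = 21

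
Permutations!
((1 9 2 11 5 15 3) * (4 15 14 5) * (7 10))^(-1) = (1 3 15 4 11 2 9)(5 14)(7 10)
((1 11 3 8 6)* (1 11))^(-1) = ((3 8 6 11))^(-1) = (3 11 6 8)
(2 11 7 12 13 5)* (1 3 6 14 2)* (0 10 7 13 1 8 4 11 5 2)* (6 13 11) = (0 10 7 12 1 3 13 2 5 8 4 6 14) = [10, 3, 5, 13, 6, 8, 14, 12, 4, 9, 7, 11, 1, 2, 0]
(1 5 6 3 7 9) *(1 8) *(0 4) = [4, 5, 2, 7, 0, 6, 3, 9, 1, 8] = (0 4)(1 5 6 3 7 9 8)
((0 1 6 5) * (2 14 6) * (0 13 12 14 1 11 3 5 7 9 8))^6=(0 14 11 6 3 7 5 9 13 8 12)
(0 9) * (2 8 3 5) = (0 9)(2 8 3 5) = [9, 1, 8, 5, 4, 2, 6, 7, 3, 0]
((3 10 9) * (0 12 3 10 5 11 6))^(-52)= (0 3 11)(5 6 12)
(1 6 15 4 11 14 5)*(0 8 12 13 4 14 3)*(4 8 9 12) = (0 9 12 13 8 4 11 3)(1 6 15 14 5) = [9, 6, 2, 0, 11, 1, 15, 7, 4, 12, 10, 3, 13, 8, 5, 14]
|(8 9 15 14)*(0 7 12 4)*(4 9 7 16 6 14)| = 10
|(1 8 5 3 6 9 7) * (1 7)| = 6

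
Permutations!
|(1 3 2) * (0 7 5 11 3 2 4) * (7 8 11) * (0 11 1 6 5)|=21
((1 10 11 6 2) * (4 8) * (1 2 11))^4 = (11)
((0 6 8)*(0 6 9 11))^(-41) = ((0 9 11)(6 8))^(-41) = (0 9 11)(6 8)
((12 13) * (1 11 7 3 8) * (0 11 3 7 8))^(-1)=(0 3 1 8 11)(12 13)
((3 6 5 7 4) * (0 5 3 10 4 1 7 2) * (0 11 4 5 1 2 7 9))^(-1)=(0 9 1)(2 7 5 10 4 11)(3 6)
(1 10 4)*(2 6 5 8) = [0, 10, 6, 3, 1, 8, 5, 7, 2, 9, 4] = (1 10 4)(2 6 5 8)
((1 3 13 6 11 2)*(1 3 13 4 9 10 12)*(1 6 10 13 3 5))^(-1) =(1 5 2 11 6 12 10 13 9 4 3) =((1 3 4 9 13 10 12 6 11 2 5))^(-1)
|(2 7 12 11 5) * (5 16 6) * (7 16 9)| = 4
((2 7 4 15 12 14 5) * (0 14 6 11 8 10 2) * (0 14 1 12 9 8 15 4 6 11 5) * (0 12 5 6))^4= (0 12 8)(1 11 10)(2 5 15)(7 14 9)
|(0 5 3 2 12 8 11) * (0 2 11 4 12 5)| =|(2 5 3 11)(4 12 8)| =12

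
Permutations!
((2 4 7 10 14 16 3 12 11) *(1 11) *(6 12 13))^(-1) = (1 12 6 13 3 16 14 10 7 4 2 11)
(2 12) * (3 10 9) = (2 12)(3 10 9) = [0, 1, 12, 10, 4, 5, 6, 7, 8, 3, 9, 11, 2]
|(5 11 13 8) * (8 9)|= |(5 11 13 9 8)|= 5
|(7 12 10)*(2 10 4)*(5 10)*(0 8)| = 6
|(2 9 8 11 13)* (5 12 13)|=7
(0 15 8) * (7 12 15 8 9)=(0 8)(7 12 15 9)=[8, 1, 2, 3, 4, 5, 6, 12, 0, 7, 10, 11, 15, 13, 14, 9]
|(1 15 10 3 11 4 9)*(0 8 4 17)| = |(0 8 4 9 1 15 10 3 11 17)| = 10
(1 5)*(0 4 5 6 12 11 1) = (0 4 5)(1 6 12 11) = [4, 6, 2, 3, 5, 0, 12, 7, 8, 9, 10, 1, 11]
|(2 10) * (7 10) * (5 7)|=|(2 5 7 10)|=4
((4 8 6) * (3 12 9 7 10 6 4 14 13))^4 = (3 10)(6 12)(7 13)(9 14)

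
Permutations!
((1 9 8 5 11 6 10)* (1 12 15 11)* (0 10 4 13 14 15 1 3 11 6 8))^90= ((0 10 12 1 9)(3 11 8 5)(4 13 14 15 6))^90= (15)(3 8)(5 11)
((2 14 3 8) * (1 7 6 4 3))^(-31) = (1 7 6 4 3 8 2 14)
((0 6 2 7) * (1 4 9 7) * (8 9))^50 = (0 2 4 9)(1 8 7 6) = ((0 6 2 1 4 8 9 7))^50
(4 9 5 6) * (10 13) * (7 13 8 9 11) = (4 11 7 13 10 8 9 5 6) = [0, 1, 2, 3, 11, 6, 4, 13, 9, 5, 8, 7, 12, 10]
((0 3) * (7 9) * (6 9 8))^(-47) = (0 3)(6 9 7 8)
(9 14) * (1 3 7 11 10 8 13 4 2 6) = (1 3 7 11 10 8 13 4 2 6)(9 14) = [0, 3, 6, 7, 2, 5, 1, 11, 13, 14, 8, 10, 12, 4, 9]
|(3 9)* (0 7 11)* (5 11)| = 4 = |(0 7 5 11)(3 9)|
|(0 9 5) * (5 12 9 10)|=|(0 10 5)(9 12)|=6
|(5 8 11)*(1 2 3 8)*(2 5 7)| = 10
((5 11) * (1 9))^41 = ((1 9)(5 11))^41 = (1 9)(5 11)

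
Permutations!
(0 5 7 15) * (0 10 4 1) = [5, 0, 2, 3, 1, 7, 6, 15, 8, 9, 4, 11, 12, 13, 14, 10] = (0 5 7 15 10 4 1)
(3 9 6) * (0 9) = (0 9 6 3) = [9, 1, 2, 0, 4, 5, 3, 7, 8, 6]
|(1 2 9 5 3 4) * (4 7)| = |(1 2 9 5 3 7 4)| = 7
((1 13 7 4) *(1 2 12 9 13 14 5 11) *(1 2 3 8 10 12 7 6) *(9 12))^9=((1 14 5 11 2 7 4 3 8 10 9 13 6))^9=(1 10 7 14 9 4 5 13 3 11 6 8 2)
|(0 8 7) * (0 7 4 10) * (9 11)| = 4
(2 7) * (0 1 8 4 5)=[1, 8, 7, 3, 5, 0, 6, 2, 4]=(0 1 8 4 5)(2 7)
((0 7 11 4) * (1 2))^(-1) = (0 4 11 7)(1 2)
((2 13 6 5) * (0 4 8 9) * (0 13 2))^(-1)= (0 5 6 13 9 8 4)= ((0 4 8 9 13 6 5))^(-1)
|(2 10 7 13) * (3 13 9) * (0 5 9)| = 8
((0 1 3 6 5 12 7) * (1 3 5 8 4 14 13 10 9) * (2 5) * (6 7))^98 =((0 3 7)(1 2 5 12 6 8 4 14 13 10 9))^98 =(0 7 3)(1 9 10 13 14 4 8 6 12 5 2)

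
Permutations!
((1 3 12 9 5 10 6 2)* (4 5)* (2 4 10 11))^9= (1 2 11 5 4 6 10 9 12 3)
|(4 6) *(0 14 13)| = 6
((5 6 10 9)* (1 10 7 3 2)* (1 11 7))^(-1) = (1 6 5 9 10)(2 3 7 11)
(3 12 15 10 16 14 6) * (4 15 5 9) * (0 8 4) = (0 8 4 15 10 16 14 6 3 12 5 9) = [8, 1, 2, 12, 15, 9, 3, 7, 4, 0, 16, 11, 5, 13, 6, 10, 14]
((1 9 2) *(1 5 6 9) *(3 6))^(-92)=(2 6 5 9 3)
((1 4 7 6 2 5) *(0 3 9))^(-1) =((0 3 9)(1 4 7 6 2 5))^(-1) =(0 9 3)(1 5 2 6 7 4)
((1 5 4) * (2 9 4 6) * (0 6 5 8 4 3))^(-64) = (0 6 2 9 3)(1 4 8)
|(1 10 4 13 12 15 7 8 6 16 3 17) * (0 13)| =13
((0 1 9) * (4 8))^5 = (0 9 1)(4 8)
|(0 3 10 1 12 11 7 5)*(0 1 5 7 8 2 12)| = |(0 3 10 5 1)(2 12 11 8)| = 20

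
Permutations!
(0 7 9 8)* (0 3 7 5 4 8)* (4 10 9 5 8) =(0 8 3 7 5 10 9) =[8, 1, 2, 7, 4, 10, 6, 5, 3, 0, 9]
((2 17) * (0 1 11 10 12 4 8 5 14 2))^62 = (0 5 10 17 8 11 2 4 1 14 12)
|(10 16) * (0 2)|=2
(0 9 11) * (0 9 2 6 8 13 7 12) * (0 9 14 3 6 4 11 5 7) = [2, 1, 4, 6, 11, 7, 8, 12, 13, 5, 10, 14, 9, 0, 3] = (0 2 4 11 14 3 6 8 13)(5 7 12 9)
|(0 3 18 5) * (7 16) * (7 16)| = 4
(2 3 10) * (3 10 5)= (2 10)(3 5)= [0, 1, 10, 5, 4, 3, 6, 7, 8, 9, 2]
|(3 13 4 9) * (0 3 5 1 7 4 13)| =10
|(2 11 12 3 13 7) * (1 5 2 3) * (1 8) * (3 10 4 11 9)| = 12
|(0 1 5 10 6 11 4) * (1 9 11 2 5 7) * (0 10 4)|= 30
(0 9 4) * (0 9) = (4 9) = [0, 1, 2, 3, 9, 5, 6, 7, 8, 4]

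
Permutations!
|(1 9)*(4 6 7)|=6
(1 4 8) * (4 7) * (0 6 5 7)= (0 6 5 7 4 8 1)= [6, 0, 2, 3, 8, 7, 5, 4, 1]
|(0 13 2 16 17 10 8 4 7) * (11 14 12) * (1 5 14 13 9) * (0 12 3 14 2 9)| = 26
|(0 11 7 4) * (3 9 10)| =12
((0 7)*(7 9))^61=((0 9 7))^61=(0 9 7)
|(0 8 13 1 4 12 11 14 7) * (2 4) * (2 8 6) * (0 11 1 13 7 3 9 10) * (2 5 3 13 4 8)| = |(0 6 5 3 9 10)(1 2 8 7 11 14 13 4 12)| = 18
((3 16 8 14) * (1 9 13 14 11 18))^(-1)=(1 18 11 8 16 3 14 13 9)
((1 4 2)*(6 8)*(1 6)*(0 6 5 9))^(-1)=(0 9 5 2 4 1 8 6)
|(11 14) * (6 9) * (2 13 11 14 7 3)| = 10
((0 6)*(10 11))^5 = (0 6)(10 11)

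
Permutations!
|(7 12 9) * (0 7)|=4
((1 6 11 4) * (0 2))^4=((0 2)(1 6 11 4))^4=(11)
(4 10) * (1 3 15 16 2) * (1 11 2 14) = (1 3 15 16 14)(2 11)(4 10) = [0, 3, 11, 15, 10, 5, 6, 7, 8, 9, 4, 2, 12, 13, 1, 16, 14]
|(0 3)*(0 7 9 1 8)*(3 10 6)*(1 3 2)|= |(0 10 6 2 1 8)(3 7 9)|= 6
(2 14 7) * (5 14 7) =(2 7)(5 14) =[0, 1, 7, 3, 4, 14, 6, 2, 8, 9, 10, 11, 12, 13, 5]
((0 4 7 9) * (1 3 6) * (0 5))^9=(0 5 9 7 4)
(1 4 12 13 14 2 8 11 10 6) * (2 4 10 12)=(1 10 6)(2 8 11 12 13 14 4)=[0, 10, 8, 3, 2, 5, 1, 7, 11, 9, 6, 12, 13, 14, 4]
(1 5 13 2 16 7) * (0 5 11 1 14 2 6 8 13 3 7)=(0 5 3 7 14 2 16)(1 11)(6 8 13)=[5, 11, 16, 7, 4, 3, 8, 14, 13, 9, 10, 1, 12, 6, 2, 15, 0]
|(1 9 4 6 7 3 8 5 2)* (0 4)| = |(0 4 6 7 3 8 5 2 1 9)| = 10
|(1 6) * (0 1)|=|(0 1 6)|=3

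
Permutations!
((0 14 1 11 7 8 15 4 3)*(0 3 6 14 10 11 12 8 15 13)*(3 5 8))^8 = (0 1 11 3 15 8 6)(4 13 14 10 12 7 5)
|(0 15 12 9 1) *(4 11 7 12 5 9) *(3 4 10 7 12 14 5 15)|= 11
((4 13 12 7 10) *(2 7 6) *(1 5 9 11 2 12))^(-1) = (1 13 4 10 7 2 11 9 5)(6 12)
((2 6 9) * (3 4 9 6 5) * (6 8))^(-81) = (2 9 4 3 5)(6 8)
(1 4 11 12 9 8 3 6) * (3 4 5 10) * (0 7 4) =[7, 5, 2, 6, 11, 10, 1, 4, 0, 8, 3, 12, 9] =(0 7 4 11 12 9 8)(1 5 10 3 6)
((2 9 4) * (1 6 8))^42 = (9)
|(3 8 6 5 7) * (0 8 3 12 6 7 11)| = 7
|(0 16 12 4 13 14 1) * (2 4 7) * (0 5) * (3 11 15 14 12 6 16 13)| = 12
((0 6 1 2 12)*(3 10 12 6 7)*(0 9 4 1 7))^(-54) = (12)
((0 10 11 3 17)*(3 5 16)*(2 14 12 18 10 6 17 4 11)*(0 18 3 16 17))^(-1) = (0 6)(2 10 18 17 5 11 4 3 12 14)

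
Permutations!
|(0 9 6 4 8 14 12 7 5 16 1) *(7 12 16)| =|(0 9 6 4 8 14 16 1)(5 7)| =8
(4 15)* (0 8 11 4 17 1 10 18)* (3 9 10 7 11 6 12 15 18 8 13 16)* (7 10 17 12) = (0 13 16 3 9 17 1 10 8 6 7 11 4 18)(12 15) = [13, 10, 2, 9, 18, 5, 7, 11, 6, 17, 8, 4, 15, 16, 14, 12, 3, 1, 0]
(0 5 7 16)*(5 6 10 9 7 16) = (0 6 10 9 7 5 16) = [6, 1, 2, 3, 4, 16, 10, 5, 8, 7, 9, 11, 12, 13, 14, 15, 0]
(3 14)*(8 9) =(3 14)(8 9) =[0, 1, 2, 14, 4, 5, 6, 7, 9, 8, 10, 11, 12, 13, 3]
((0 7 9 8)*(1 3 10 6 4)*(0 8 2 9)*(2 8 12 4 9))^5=(0 7)(1 8 10 4 9 3 12 6)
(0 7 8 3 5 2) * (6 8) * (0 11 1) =(0 7 6 8 3 5 2 11 1) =[7, 0, 11, 5, 4, 2, 8, 6, 3, 9, 10, 1]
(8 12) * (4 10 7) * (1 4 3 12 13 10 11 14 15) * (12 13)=[0, 4, 2, 13, 11, 5, 6, 3, 12, 9, 7, 14, 8, 10, 15, 1]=(1 4 11 14 15)(3 13 10 7)(8 12)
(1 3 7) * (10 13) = (1 3 7)(10 13) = [0, 3, 2, 7, 4, 5, 6, 1, 8, 9, 13, 11, 12, 10]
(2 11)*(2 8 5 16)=[0, 1, 11, 3, 4, 16, 6, 7, 5, 9, 10, 8, 12, 13, 14, 15, 2]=(2 11 8 5 16)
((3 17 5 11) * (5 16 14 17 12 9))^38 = ((3 12 9 5 11)(14 17 16))^38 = (3 5 12 11 9)(14 16 17)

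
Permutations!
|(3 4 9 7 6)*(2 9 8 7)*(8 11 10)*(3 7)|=10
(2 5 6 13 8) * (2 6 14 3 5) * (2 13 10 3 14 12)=(14)(2 13 8 6 10 3 5 12)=[0, 1, 13, 5, 4, 12, 10, 7, 6, 9, 3, 11, 2, 8, 14]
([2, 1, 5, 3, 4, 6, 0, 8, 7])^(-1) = [6, 1, 0, 3, 4, 2, 5, 8, 7]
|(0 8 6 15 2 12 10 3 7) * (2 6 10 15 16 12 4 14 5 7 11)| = 20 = |(0 8 10 3 11 2 4 14 5 7)(6 16 12 15)|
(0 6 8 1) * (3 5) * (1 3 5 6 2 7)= (0 2 7 1)(3 6 8)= [2, 0, 7, 6, 4, 5, 8, 1, 3]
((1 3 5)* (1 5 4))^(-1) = ((5)(1 3 4))^(-1) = (5)(1 4 3)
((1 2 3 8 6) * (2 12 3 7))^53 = (1 8 12 6 3)(2 7)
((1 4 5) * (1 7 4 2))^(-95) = ((1 2)(4 5 7))^(-95) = (1 2)(4 5 7)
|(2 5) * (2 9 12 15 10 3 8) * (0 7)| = 8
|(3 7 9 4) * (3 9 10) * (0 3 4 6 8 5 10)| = |(0 3 7)(4 9 6 8 5 10)| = 6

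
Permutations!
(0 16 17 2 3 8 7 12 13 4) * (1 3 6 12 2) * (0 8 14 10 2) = (0 16 17 1 3 14 10 2 6 12 13 4 8 7) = [16, 3, 6, 14, 8, 5, 12, 0, 7, 9, 2, 11, 13, 4, 10, 15, 17, 1]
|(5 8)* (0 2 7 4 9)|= 10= |(0 2 7 4 9)(5 8)|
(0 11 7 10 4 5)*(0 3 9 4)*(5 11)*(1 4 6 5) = [1, 4, 2, 9, 11, 3, 5, 10, 8, 6, 0, 7] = (0 1 4 11 7 10)(3 9 6 5)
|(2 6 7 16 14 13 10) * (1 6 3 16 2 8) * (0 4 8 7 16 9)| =|(0 4 8 1 6 16 14 13 10 7 2 3 9)| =13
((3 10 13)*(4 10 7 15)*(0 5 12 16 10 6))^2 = (0 12 10 3 15 6 5 16 13 7 4)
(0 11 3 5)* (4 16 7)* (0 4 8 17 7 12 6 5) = (0 11 3)(4 16 12 6 5)(7 8 17) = [11, 1, 2, 0, 16, 4, 5, 8, 17, 9, 10, 3, 6, 13, 14, 15, 12, 7]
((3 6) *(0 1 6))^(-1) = (0 3 6 1)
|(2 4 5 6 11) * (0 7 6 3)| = 8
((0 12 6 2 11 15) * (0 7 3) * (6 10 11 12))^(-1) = ((0 6 2 12 10 11 15 7 3))^(-1) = (0 3 7 15 11 10 12 2 6)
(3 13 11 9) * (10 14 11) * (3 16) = (3 13 10 14 11 9 16) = [0, 1, 2, 13, 4, 5, 6, 7, 8, 16, 14, 9, 12, 10, 11, 15, 3]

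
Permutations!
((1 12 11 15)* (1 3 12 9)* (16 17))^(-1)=(1 9)(3 15 11 12)(16 17)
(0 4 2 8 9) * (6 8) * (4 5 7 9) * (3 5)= (0 3 5 7 9)(2 6 8 4)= [3, 1, 6, 5, 2, 7, 8, 9, 4, 0]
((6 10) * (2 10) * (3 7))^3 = (10)(3 7)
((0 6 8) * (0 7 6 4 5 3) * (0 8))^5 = ((0 4 5 3 8 7 6))^5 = (0 7 3 4 6 8 5)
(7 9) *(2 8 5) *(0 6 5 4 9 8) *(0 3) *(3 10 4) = [6, 1, 10, 0, 9, 2, 5, 8, 3, 7, 4] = (0 6 5 2 10 4 9 7 8 3)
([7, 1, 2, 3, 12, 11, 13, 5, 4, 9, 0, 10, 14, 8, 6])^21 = [7, 1, 2, 3, 6, 11, 4, 5, 14, 9, 0, 10, 13, 12, 8]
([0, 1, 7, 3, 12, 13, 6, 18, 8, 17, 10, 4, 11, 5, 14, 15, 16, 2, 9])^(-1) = (2 17 9 18 7)(4 11 12)(5 13)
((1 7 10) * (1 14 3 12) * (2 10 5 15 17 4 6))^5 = ((1 7 5 15 17 4 6 2 10 14 3 12))^5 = (1 4 3 15 10 7 6 12 17 14 5 2)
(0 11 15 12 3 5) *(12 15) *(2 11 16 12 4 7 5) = [16, 1, 11, 2, 7, 0, 6, 5, 8, 9, 10, 4, 3, 13, 14, 15, 12] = (0 16 12 3 2 11 4 7 5)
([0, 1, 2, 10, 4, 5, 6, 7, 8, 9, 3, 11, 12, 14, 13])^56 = (14)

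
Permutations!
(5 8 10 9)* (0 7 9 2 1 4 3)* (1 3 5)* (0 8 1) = [7, 4, 3, 8, 5, 1, 6, 9, 10, 0, 2] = (0 7 9)(1 4 5)(2 3 8 10)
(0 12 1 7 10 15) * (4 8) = (0 12 1 7 10 15)(4 8) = [12, 7, 2, 3, 8, 5, 6, 10, 4, 9, 15, 11, 1, 13, 14, 0]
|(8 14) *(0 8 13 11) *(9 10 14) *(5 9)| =|(0 8 5 9 10 14 13 11)| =8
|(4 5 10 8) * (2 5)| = |(2 5 10 8 4)| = 5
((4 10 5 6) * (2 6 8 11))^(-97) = (2 6 4 10 5 8 11)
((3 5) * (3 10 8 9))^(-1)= ((3 5 10 8 9))^(-1)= (3 9 8 10 5)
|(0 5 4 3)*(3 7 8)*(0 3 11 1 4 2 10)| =|(0 5 2 10)(1 4 7 8 11)| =20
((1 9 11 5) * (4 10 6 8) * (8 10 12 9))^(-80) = ((1 8 4 12 9 11 5)(6 10))^(-80) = (1 9 8 11 4 5 12)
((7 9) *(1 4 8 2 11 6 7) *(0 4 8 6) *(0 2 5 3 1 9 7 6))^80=((0 4)(1 8 5 3)(2 11))^80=(11)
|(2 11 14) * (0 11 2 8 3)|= 5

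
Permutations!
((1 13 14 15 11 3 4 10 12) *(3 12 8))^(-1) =(1 12 11 15 14 13)(3 8 10 4)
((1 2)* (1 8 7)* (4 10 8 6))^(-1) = (1 7 8 10 4 6 2)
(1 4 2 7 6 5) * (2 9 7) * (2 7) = [0, 4, 7, 3, 9, 1, 5, 6, 8, 2] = (1 4 9 2 7 6 5)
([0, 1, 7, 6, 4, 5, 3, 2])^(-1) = (2 7)(3 6)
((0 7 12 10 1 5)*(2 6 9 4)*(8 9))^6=((0 7 12 10 1 5)(2 6 8 9 4))^6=(12)(2 6 8 9 4)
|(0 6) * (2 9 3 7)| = 4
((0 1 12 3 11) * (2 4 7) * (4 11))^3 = ((0 1 12 3 4 7 2 11))^3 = (0 3 2 1 4 11 12 7)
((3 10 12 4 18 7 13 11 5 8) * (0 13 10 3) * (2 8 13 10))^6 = ((0 10 12 4 18 7 2 8)(5 13 11))^6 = (0 2 18 12)(4 10 8 7)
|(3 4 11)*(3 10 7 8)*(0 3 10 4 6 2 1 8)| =|(0 3 6 2 1 8 10 7)(4 11)| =8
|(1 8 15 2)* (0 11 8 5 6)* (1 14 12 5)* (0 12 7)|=|(0 11 8 15 2 14 7)(5 6 12)|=21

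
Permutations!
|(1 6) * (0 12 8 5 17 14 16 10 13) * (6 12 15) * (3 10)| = 13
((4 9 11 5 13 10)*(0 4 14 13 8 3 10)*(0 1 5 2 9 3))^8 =((0 4 3 10 14 13 1 5 8)(2 9 11))^8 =(0 8 5 1 13 14 10 3 4)(2 11 9)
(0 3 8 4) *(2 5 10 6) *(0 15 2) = (0 3 8 4 15 2 5 10 6) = [3, 1, 5, 8, 15, 10, 0, 7, 4, 9, 6, 11, 12, 13, 14, 2]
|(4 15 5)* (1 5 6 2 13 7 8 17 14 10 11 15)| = 30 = |(1 5 4)(2 13 7 8 17 14 10 11 15 6)|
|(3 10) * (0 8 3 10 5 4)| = |(10)(0 8 3 5 4)| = 5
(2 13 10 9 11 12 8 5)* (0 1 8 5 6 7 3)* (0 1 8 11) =[8, 11, 13, 1, 4, 2, 7, 3, 6, 0, 9, 12, 5, 10] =(0 8 6 7 3 1 11 12 5 2 13 10 9)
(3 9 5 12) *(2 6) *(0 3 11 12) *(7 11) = [3, 1, 6, 9, 4, 0, 2, 11, 8, 5, 10, 12, 7] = (0 3 9 5)(2 6)(7 11 12)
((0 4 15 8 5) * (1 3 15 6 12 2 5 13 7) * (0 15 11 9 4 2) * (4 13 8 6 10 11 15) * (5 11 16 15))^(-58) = ((0 2 11 9 13 7 1 3 5 4 10 16 15 6 12))^(-58) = (0 11 13 1 5 10 15 12 2 9 7 3 4 16 6)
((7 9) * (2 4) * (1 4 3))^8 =(9)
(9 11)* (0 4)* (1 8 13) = [4, 8, 2, 3, 0, 5, 6, 7, 13, 11, 10, 9, 12, 1] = (0 4)(1 8 13)(9 11)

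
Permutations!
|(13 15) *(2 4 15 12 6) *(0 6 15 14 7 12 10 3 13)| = 24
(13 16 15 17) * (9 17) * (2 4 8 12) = (2 4 8 12)(9 17 13 16 15) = [0, 1, 4, 3, 8, 5, 6, 7, 12, 17, 10, 11, 2, 16, 14, 9, 15, 13]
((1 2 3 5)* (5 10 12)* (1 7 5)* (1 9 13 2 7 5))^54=(13)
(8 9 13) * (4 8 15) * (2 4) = [0, 1, 4, 3, 8, 5, 6, 7, 9, 13, 10, 11, 12, 15, 14, 2] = (2 4 8 9 13 15)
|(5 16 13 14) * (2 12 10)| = |(2 12 10)(5 16 13 14)| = 12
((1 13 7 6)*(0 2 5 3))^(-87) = ((0 2 5 3)(1 13 7 6))^(-87) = (0 2 5 3)(1 13 7 6)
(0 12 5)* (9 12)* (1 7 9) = (0 1 7 9 12 5) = [1, 7, 2, 3, 4, 0, 6, 9, 8, 12, 10, 11, 5]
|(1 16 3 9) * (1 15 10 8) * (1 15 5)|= |(1 16 3 9 5)(8 15 10)|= 15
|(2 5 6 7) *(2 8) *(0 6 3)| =7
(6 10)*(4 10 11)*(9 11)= (4 10 6 9 11)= [0, 1, 2, 3, 10, 5, 9, 7, 8, 11, 6, 4]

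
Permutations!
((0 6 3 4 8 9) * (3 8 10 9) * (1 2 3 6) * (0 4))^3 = ((0 1 2 3)(4 10 9)(6 8))^3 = (10)(0 3 2 1)(6 8)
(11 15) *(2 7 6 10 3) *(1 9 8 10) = (1 9 8 10 3 2 7 6)(11 15) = [0, 9, 7, 2, 4, 5, 1, 6, 10, 8, 3, 15, 12, 13, 14, 11]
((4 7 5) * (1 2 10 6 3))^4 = (1 3 6 10 2)(4 7 5)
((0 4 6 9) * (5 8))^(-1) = ((0 4 6 9)(5 8))^(-1) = (0 9 6 4)(5 8)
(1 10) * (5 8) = (1 10)(5 8) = [0, 10, 2, 3, 4, 8, 6, 7, 5, 9, 1]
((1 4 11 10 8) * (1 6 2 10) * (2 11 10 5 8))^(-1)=((1 4 10 2 5 8 6 11))^(-1)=(1 11 6 8 5 2 10 4)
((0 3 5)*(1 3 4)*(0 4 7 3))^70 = (0 4 3)(1 5 7)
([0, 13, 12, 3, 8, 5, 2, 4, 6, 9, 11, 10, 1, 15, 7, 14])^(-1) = [0, 12, 6, 3, 7, 5, 8, 14, 4, 9, 11, 10, 2, 1, 15, 13]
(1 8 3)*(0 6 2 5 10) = (0 6 2 5 10)(1 8 3) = [6, 8, 5, 1, 4, 10, 2, 7, 3, 9, 0]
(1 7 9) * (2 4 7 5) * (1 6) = (1 5 2 4 7 9 6) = [0, 5, 4, 3, 7, 2, 1, 9, 8, 6]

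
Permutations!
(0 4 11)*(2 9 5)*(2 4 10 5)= (0 10 5 4 11)(2 9)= [10, 1, 9, 3, 11, 4, 6, 7, 8, 2, 5, 0]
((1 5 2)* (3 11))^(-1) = ((1 5 2)(3 11))^(-1) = (1 2 5)(3 11)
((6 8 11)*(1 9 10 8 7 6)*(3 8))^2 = (1 10 8)(3 11 9)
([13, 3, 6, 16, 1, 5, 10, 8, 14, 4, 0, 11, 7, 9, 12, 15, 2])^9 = (0 10 6 2 16 3 1 4 9 13)(7 8 14 12)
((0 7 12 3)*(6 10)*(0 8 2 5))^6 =((0 7 12 3 8 2 5)(6 10))^6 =(0 5 2 8 3 12 7)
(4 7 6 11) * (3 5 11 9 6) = (3 5 11 4 7)(6 9) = [0, 1, 2, 5, 7, 11, 9, 3, 8, 6, 10, 4]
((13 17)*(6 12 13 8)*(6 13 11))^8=(6 11 12)(8 17 13)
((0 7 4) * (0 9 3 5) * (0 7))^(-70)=(9)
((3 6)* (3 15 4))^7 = (3 4 15 6)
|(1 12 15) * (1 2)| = 4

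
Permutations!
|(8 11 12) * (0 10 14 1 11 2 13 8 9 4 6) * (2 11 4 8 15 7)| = 12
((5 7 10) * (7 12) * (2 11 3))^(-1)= (2 3 11)(5 10 7 12)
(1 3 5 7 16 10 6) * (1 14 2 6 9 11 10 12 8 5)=(1 3)(2 6 14)(5 7 16 12 8)(9 11 10)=[0, 3, 6, 1, 4, 7, 14, 16, 5, 11, 9, 10, 8, 13, 2, 15, 12]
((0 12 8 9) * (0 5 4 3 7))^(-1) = (0 7 3 4 5 9 8 12)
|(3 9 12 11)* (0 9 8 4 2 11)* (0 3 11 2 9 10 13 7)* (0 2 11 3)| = 11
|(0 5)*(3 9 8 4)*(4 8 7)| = |(0 5)(3 9 7 4)| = 4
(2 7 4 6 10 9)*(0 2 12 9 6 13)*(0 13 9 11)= (13)(0 2 7 4 9 12 11)(6 10)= [2, 1, 7, 3, 9, 5, 10, 4, 8, 12, 6, 0, 11, 13]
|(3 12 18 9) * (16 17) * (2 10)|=|(2 10)(3 12 18 9)(16 17)|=4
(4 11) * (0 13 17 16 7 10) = (0 13 17 16 7 10)(4 11) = [13, 1, 2, 3, 11, 5, 6, 10, 8, 9, 0, 4, 12, 17, 14, 15, 7, 16]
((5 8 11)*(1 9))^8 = (5 11 8)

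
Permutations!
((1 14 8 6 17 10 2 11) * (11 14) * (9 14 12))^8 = (17)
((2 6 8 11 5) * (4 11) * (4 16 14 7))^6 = (2 4 16)(5 7 8)(6 11 14)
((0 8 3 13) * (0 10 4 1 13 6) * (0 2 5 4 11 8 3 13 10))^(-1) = (0 13 8 11 10 1 4 5 2 6 3)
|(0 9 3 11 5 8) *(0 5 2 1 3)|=4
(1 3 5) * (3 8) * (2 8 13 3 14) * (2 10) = [0, 13, 8, 5, 4, 1, 6, 7, 14, 9, 2, 11, 12, 3, 10] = (1 13 3 5)(2 8 14 10)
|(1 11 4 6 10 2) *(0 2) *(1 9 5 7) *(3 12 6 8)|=13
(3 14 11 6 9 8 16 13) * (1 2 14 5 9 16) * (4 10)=(1 2 14 11 6 16 13 3 5 9 8)(4 10)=[0, 2, 14, 5, 10, 9, 16, 7, 1, 8, 4, 6, 12, 3, 11, 15, 13]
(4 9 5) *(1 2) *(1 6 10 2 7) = (1 7)(2 6 10)(4 9 5) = [0, 7, 6, 3, 9, 4, 10, 1, 8, 5, 2]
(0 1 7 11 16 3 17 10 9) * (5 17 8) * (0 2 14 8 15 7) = (0 1)(2 14 8 5 17 10 9)(3 15 7 11 16) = [1, 0, 14, 15, 4, 17, 6, 11, 5, 2, 9, 16, 12, 13, 8, 7, 3, 10]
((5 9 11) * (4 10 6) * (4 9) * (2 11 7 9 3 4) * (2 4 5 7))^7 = (2 9 7 11)(3 4 6 5 10)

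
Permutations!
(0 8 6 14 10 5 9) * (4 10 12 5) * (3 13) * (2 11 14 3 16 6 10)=(0 8 10 4 2 11 14 12 5 9)(3 13 16 6)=[8, 1, 11, 13, 2, 9, 3, 7, 10, 0, 4, 14, 5, 16, 12, 15, 6]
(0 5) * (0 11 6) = (0 5 11 6) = [5, 1, 2, 3, 4, 11, 0, 7, 8, 9, 10, 6]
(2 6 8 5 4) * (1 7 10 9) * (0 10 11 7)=(0 10 9 1)(2 6 8 5 4)(7 11)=[10, 0, 6, 3, 2, 4, 8, 11, 5, 1, 9, 7]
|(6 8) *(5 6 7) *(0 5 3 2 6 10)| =15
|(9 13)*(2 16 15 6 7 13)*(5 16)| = |(2 5 16 15 6 7 13 9)| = 8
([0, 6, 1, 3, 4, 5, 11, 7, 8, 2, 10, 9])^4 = (1 2 9 11 6)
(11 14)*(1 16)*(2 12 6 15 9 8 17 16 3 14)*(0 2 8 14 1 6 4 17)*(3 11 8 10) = (0 2 12 4 17 16 6 15 9 14 8)(1 11 10 3) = [2, 11, 12, 1, 17, 5, 15, 7, 0, 14, 3, 10, 4, 13, 8, 9, 6, 16]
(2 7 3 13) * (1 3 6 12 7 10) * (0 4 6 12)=(0 4 6)(1 3 13 2 10)(7 12)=[4, 3, 10, 13, 6, 5, 0, 12, 8, 9, 1, 11, 7, 2]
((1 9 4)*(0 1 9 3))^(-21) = ((0 1 3)(4 9))^(-21) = (4 9)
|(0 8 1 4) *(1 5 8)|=6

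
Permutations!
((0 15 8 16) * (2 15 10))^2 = (0 2 8)(10 15 16)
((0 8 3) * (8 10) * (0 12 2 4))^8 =(0 10 8 3 12 2 4)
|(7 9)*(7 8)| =|(7 9 8)| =3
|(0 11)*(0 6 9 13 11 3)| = 4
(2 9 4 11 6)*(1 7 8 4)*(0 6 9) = (0 6 2)(1 7 8 4 11 9) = [6, 7, 0, 3, 11, 5, 2, 8, 4, 1, 10, 9]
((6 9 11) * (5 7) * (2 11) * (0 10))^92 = ((0 10)(2 11 6 9)(5 7))^92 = (11)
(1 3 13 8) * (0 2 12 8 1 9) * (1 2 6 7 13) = (0 6 7 13 2 12 8 9)(1 3) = [6, 3, 12, 1, 4, 5, 7, 13, 9, 0, 10, 11, 8, 2]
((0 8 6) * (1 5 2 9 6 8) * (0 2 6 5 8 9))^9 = ((0 1 8 9 5 6 2))^9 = (0 8 5 2 1 9 6)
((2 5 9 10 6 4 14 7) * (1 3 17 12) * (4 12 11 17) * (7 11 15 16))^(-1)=(1 12 6 10 9 5 2 7 16 15 17 11 14 4 3)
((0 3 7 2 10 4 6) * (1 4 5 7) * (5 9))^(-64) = (0 3 1 4 6)(2 10 9 5 7)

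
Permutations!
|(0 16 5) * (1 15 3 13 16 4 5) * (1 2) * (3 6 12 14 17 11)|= |(0 4 5)(1 15 6 12 14 17 11 3 13 16 2)|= 33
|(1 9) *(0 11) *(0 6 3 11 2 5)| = |(0 2 5)(1 9)(3 11 6)| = 6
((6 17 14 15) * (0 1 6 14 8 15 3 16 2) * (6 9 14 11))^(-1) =(0 2 16 3 14 9 1)(6 11 15 8 17)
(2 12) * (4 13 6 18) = (2 12)(4 13 6 18) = [0, 1, 12, 3, 13, 5, 18, 7, 8, 9, 10, 11, 2, 6, 14, 15, 16, 17, 4]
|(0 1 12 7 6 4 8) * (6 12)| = |(0 1 6 4 8)(7 12)| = 10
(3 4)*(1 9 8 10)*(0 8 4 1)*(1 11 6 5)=(0 8 10)(1 9 4 3 11 6 5)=[8, 9, 2, 11, 3, 1, 5, 7, 10, 4, 0, 6]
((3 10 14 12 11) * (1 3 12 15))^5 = (15)(11 12)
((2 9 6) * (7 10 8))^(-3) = ((2 9 6)(7 10 8))^(-3) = (10)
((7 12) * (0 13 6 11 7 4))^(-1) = (0 4 12 7 11 6 13) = ((0 13 6 11 7 12 4))^(-1)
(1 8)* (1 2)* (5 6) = [0, 8, 1, 3, 4, 6, 5, 7, 2] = (1 8 2)(5 6)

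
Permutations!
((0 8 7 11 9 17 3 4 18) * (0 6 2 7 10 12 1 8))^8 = (2 6 18 4 3 17 9 11 7)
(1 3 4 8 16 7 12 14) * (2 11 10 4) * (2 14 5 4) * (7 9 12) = (1 3 14)(2 11 10)(4 8 16 9 12 5) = [0, 3, 11, 14, 8, 4, 6, 7, 16, 12, 2, 10, 5, 13, 1, 15, 9]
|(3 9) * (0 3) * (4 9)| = 4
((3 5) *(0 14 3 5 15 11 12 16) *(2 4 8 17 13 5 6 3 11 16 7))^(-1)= (0 16 15 3 6 5 13 17 8 4 2 7 12 11 14)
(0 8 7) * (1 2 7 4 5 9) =[8, 2, 7, 3, 5, 9, 6, 0, 4, 1] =(0 8 4 5 9 1 2 7)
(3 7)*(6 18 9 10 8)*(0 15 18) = (0 15 18 9 10 8 6)(3 7) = [15, 1, 2, 7, 4, 5, 0, 3, 6, 10, 8, 11, 12, 13, 14, 18, 16, 17, 9]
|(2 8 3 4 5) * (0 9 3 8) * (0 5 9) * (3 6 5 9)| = |(2 9 6 5)(3 4)| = 4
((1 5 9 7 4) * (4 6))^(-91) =(1 4 6 7 9 5)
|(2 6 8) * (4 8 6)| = |(2 4 8)| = 3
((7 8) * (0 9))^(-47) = (0 9)(7 8)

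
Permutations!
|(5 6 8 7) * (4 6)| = |(4 6 8 7 5)| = 5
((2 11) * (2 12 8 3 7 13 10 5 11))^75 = (3 10 12 7 5 8 13 11)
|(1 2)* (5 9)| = 2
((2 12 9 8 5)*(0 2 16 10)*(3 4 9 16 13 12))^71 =(0 8 10 9 16 4 12 3 13 2 5)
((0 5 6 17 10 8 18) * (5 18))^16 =((0 18)(5 6 17 10 8))^16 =(18)(5 6 17 10 8)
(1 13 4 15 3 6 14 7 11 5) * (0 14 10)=(0 14 7 11 5 1 13 4 15 3 6 10)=[14, 13, 2, 6, 15, 1, 10, 11, 8, 9, 0, 5, 12, 4, 7, 3]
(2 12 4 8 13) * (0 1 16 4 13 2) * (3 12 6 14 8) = (0 1 16 4 3 12 13)(2 6 14 8) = [1, 16, 6, 12, 3, 5, 14, 7, 2, 9, 10, 11, 13, 0, 8, 15, 4]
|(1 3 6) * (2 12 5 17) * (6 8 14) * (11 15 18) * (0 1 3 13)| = 12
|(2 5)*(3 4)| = 2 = |(2 5)(3 4)|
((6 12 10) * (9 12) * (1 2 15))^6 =((1 2 15)(6 9 12 10))^6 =(15)(6 12)(9 10)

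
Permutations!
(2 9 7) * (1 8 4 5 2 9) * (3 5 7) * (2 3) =(1 8 4 7 9 2)(3 5) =[0, 8, 1, 5, 7, 3, 6, 9, 4, 2]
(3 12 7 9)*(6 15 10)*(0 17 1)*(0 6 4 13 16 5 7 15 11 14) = (0 17 1 6 11 14)(3 12 15 10 4 13 16 5 7 9) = [17, 6, 2, 12, 13, 7, 11, 9, 8, 3, 4, 14, 15, 16, 0, 10, 5, 1]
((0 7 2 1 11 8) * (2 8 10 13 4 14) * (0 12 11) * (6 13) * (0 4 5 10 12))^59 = ((0 7 8)(1 4 14 2)(5 10 6 13)(11 12))^59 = (0 8 7)(1 2 14 4)(5 13 6 10)(11 12)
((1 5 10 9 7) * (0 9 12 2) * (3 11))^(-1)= (0 2 12 10 5 1 7 9)(3 11)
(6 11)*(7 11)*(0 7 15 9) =[7, 1, 2, 3, 4, 5, 15, 11, 8, 0, 10, 6, 12, 13, 14, 9] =(0 7 11 6 15 9)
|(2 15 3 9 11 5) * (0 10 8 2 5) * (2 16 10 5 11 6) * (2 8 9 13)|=60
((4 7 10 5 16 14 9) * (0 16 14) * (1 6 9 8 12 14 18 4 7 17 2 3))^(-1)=(0 16)(1 3 2 17 4 18 5 10 7 9 6)(8 14 12)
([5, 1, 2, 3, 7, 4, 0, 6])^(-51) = (0 6 7 4 5)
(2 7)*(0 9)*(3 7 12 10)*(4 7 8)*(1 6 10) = (0 9)(1 6 10 3 8 4 7 2 12) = [9, 6, 12, 8, 7, 5, 10, 2, 4, 0, 3, 11, 1]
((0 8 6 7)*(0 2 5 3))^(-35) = ((0 8 6 7 2 5 3))^(-35) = (8)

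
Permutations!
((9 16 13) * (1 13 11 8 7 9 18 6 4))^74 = (1 4 6 18 13)(7 8 11 16 9)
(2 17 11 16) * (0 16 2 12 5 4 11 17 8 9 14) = [16, 1, 8, 3, 11, 4, 6, 7, 9, 14, 10, 2, 5, 13, 0, 15, 12, 17] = (17)(0 16 12 5 4 11 2 8 9 14)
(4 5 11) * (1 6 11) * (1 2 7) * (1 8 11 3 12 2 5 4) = (1 6 3 12 2 7 8 11) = [0, 6, 7, 12, 4, 5, 3, 8, 11, 9, 10, 1, 2]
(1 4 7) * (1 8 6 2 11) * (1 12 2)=(1 4 7 8 6)(2 11 12)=[0, 4, 11, 3, 7, 5, 1, 8, 6, 9, 10, 12, 2]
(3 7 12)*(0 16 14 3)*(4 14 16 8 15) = (16)(0 8 15 4 14 3 7 12) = [8, 1, 2, 7, 14, 5, 6, 12, 15, 9, 10, 11, 0, 13, 3, 4, 16]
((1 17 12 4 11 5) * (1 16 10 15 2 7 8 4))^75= (17)(2 4 16)(5 15 8)(7 11 10)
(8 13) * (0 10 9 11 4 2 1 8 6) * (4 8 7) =(0 10 9 11 8 13 6)(1 7 4 2) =[10, 7, 1, 3, 2, 5, 0, 4, 13, 11, 9, 8, 12, 6]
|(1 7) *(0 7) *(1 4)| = 4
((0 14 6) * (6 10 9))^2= (0 10 6 14 9)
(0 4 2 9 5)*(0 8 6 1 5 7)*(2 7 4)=[2, 5, 9, 3, 7, 8, 1, 0, 6, 4]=(0 2 9 4 7)(1 5 8 6)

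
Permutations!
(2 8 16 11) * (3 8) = (2 3 8 16 11) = [0, 1, 3, 8, 4, 5, 6, 7, 16, 9, 10, 2, 12, 13, 14, 15, 11]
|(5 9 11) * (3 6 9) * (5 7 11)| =4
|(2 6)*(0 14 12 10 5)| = |(0 14 12 10 5)(2 6)| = 10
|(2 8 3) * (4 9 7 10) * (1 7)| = 15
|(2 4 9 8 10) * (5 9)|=|(2 4 5 9 8 10)|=6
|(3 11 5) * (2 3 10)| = 5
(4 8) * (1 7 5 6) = (1 7 5 6)(4 8) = [0, 7, 2, 3, 8, 6, 1, 5, 4]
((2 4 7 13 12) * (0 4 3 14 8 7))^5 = (0 4)(2 13 8 3 12 7 14)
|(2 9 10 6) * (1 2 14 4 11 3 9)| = |(1 2)(3 9 10 6 14 4 11)| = 14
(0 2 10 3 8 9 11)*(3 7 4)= (0 2 10 7 4 3 8 9 11)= [2, 1, 10, 8, 3, 5, 6, 4, 9, 11, 7, 0]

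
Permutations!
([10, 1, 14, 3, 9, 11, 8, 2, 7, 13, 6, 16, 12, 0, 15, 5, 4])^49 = [15, 1, 9, 3, 7, 10, 11, 4, 16, 2, 5, 6, 12, 14, 13, 0, 8]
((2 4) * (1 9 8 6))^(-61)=((1 9 8 6)(2 4))^(-61)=(1 6 8 9)(2 4)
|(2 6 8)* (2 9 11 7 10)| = |(2 6 8 9 11 7 10)| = 7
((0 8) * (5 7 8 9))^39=(0 8 7 5 9)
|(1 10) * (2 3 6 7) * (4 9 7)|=|(1 10)(2 3 6 4 9 7)|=6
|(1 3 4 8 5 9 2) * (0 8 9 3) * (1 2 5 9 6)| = 8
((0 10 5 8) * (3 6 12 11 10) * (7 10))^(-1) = (0 8 5 10 7 11 12 6 3) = ((0 3 6 12 11 7 10 5 8))^(-1)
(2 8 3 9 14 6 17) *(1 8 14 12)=(1 8 3 9 12)(2 14 6 17)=[0, 8, 14, 9, 4, 5, 17, 7, 3, 12, 10, 11, 1, 13, 6, 15, 16, 2]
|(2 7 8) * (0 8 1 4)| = 6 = |(0 8 2 7 1 4)|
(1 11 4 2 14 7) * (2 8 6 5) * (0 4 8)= (0 4)(1 11 8 6 5 2 14 7)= [4, 11, 14, 3, 0, 2, 5, 1, 6, 9, 10, 8, 12, 13, 7]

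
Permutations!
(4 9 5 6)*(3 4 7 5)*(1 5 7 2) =[0, 5, 1, 4, 9, 6, 2, 7, 8, 3] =(1 5 6 2)(3 4 9)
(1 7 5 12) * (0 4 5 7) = [4, 0, 2, 3, 5, 12, 6, 7, 8, 9, 10, 11, 1] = (0 4 5 12 1)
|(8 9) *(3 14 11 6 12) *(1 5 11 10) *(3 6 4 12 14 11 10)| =6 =|(1 5 10)(3 11 4 12 6 14)(8 9)|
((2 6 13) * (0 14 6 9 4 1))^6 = (0 4 2 6)(1 9 13 14)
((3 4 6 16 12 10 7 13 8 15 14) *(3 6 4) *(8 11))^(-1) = (6 14 15 8 11 13 7 10 12 16)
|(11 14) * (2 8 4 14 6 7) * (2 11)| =|(2 8 4 14)(6 7 11)| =12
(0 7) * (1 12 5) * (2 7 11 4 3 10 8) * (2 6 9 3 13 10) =(0 11 4 13 10 8 6 9 3 2 7)(1 12 5) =[11, 12, 7, 2, 13, 1, 9, 0, 6, 3, 8, 4, 5, 10]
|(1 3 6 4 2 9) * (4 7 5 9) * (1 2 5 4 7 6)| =|(1 3)(2 7 4 5 9)| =10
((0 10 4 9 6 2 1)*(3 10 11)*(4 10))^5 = (0 6 3 1 9 11 2 4)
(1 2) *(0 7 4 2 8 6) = (0 7 4 2 1 8 6) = [7, 8, 1, 3, 2, 5, 0, 4, 6]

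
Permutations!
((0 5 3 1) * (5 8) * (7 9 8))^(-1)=(0 1 3 5 8 9 7)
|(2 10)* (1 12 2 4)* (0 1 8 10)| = 12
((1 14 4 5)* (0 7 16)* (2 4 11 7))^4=(0 1 16 5 7 4 11 2 14)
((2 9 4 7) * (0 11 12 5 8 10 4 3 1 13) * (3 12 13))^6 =(13)(2 4 8 12)(5 9 7 10)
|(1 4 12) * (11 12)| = 4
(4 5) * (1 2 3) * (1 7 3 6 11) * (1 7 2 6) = [0, 6, 1, 2, 5, 4, 11, 3, 8, 9, 10, 7] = (1 6 11 7 3 2)(4 5)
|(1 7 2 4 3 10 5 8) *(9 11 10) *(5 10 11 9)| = |(11)(1 7 2 4 3 5 8)| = 7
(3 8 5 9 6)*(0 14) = [14, 1, 2, 8, 4, 9, 3, 7, 5, 6, 10, 11, 12, 13, 0] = (0 14)(3 8 5 9 6)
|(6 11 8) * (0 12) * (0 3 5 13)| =|(0 12 3 5 13)(6 11 8)| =15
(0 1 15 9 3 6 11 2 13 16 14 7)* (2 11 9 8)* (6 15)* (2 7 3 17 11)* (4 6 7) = (0 1 7)(2 13 16 14 3 15 8 4 6 9 17 11) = [1, 7, 13, 15, 6, 5, 9, 0, 4, 17, 10, 2, 12, 16, 3, 8, 14, 11]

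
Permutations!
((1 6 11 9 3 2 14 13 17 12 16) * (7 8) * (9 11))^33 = (1 3 13 16 9 14 12 6 2 17)(7 8)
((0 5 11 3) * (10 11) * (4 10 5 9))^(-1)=(0 3 11 10 4 9)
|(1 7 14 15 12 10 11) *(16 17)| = 14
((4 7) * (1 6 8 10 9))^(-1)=((1 6 8 10 9)(4 7))^(-1)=(1 9 10 8 6)(4 7)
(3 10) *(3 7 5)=(3 10 7 5)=[0, 1, 2, 10, 4, 3, 6, 5, 8, 9, 7]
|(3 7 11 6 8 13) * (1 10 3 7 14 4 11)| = 10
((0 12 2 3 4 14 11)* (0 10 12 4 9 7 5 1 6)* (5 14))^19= (0 6 1 5 4)(2 7 10 3 14 12 9 11)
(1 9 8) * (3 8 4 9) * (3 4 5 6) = [0, 4, 2, 8, 9, 6, 3, 7, 1, 5] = (1 4 9 5 6 3 8)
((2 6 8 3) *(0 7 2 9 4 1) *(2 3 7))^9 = (9)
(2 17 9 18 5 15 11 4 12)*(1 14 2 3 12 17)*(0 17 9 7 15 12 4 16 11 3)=(0 17 7 15 3 4 9 18 5 12)(1 14 2)(11 16)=[17, 14, 1, 4, 9, 12, 6, 15, 8, 18, 10, 16, 0, 13, 2, 3, 11, 7, 5]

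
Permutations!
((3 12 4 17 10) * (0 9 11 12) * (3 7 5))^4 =(0 4 5 11 10)(3 12 7 9 17)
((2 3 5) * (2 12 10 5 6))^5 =((2 3 6)(5 12 10))^5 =(2 6 3)(5 10 12)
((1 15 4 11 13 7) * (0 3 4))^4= ((0 3 4 11 13 7 1 15))^4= (0 13)(1 4)(3 7)(11 15)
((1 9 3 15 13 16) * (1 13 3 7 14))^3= (1 14 7 9)(3 15)(13 16)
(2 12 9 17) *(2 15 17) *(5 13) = [0, 1, 12, 3, 4, 13, 6, 7, 8, 2, 10, 11, 9, 5, 14, 17, 16, 15] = (2 12 9)(5 13)(15 17)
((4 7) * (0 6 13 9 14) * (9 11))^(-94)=(0 13 9)(6 11 14)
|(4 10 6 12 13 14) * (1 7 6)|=8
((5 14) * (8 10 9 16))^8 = (16)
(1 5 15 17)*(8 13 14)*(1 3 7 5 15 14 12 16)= [0, 15, 2, 7, 4, 14, 6, 5, 13, 9, 10, 11, 16, 12, 8, 17, 1, 3]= (1 15 17 3 7 5 14 8 13 12 16)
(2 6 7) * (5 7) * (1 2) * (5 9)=(1 2 6 9 5 7)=[0, 2, 6, 3, 4, 7, 9, 1, 8, 5]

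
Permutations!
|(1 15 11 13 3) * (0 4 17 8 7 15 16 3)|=24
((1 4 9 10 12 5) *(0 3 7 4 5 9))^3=(12)(0 4 7 3)(1 5)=((0 3 7 4)(1 5)(9 10 12))^3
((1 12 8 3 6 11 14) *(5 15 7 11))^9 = (1 14 11 7 15 5 6 3 8 12)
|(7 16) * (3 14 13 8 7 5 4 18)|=9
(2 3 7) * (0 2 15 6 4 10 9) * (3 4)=(0 2 4 10 9)(3 7 15 6)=[2, 1, 4, 7, 10, 5, 3, 15, 8, 0, 9, 11, 12, 13, 14, 6]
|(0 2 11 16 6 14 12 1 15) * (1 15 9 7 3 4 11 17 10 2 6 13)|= 120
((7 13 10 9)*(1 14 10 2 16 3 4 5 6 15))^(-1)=(1 15 6 5 4 3 16 2 13 7 9 10 14)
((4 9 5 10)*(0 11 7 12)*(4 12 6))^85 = (0 4 12 6 10 7 5 11 9)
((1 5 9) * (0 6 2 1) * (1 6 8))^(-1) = (0 9 5 1 8)(2 6)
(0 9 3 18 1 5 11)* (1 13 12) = (0 9 3 18 13 12 1 5 11) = [9, 5, 2, 18, 4, 11, 6, 7, 8, 3, 10, 0, 1, 12, 14, 15, 16, 17, 13]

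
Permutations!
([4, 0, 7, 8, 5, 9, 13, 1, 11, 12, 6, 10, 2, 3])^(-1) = (0 1 7 2 12 9 5 4)(3 13 6 10 11 8)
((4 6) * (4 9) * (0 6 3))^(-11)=((0 6 9 4 3))^(-11)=(0 3 4 9 6)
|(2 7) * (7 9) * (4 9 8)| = |(2 8 4 9 7)| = 5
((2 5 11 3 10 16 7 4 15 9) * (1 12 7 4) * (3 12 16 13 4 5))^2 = ((1 16 5 11 12 7)(2 3 10 13 4 15 9))^2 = (1 5 12)(2 10 4 9 3 13 15)(7 16 11)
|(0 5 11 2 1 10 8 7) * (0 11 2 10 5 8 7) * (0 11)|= |(0 8 11 10 7)(1 5 2)|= 15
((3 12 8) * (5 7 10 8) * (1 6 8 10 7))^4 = (1 12 8)(3 6 5)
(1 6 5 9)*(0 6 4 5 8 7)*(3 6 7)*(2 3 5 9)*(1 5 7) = (0 1 4 9 5 2 3 6 8 7) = [1, 4, 3, 6, 9, 2, 8, 0, 7, 5]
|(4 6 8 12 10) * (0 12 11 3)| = 8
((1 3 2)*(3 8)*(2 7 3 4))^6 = ((1 8 4 2)(3 7))^6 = (1 4)(2 8)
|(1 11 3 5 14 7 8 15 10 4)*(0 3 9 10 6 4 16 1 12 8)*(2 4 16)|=55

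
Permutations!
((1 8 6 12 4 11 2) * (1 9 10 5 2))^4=(1 4 6)(8 11 12)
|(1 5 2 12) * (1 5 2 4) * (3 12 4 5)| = |(1 2 4)(3 12)| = 6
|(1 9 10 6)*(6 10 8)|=4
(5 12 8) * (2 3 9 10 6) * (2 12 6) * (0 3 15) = (0 3 9 10 2 15)(5 6 12 8) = [3, 1, 15, 9, 4, 6, 12, 7, 5, 10, 2, 11, 8, 13, 14, 0]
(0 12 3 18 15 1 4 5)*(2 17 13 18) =(0 12 3 2 17 13 18 15 1 4 5) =[12, 4, 17, 2, 5, 0, 6, 7, 8, 9, 10, 11, 3, 18, 14, 1, 16, 13, 15]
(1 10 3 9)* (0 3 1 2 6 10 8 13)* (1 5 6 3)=(0 1 8 13)(2 3 9)(5 6 10)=[1, 8, 3, 9, 4, 6, 10, 7, 13, 2, 5, 11, 12, 0]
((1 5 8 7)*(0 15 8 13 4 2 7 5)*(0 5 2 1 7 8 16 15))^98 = ((1 5 13 4)(2 8)(15 16))^98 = (16)(1 13)(4 5)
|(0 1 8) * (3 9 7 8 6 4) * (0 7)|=6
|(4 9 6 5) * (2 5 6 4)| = |(2 5)(4 9)| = 2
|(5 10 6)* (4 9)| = |(4 9)(5 10 6)| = 6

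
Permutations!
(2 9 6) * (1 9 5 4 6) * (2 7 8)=(1 9)(2 5 4 6 7 8)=[0, 9, 5, 3, 6, 4, 7, 8, 2, 1]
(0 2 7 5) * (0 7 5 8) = (0 2 5 7 8) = [2, 1, 5, 3, 4, 7, 6, 8, 0]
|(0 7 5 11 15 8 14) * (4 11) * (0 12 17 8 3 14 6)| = |(0 7 5 4 11 15 3 14 12 17 8 6)| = 12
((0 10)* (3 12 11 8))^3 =((0 10)(3 12 11 8))^3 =(0 10)(3 8 11 12)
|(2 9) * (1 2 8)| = |(1 2 9 8)| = 4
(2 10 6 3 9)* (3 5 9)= (2 10 6 5 9)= [0, 1, 10, 3, 4, 9, 5, 7, 8, 2, 6]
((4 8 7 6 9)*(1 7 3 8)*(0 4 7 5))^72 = (9)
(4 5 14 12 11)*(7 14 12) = [0, 1, 2, 3, 5, 12, 6, 14, 8, 9, 10, 4, 11, 13, 7] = (4 5 12 11)(7 14)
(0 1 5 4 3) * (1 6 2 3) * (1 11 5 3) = [6, 3, 1, 0, 11, 4, 2, 7, 8, 9, 10, 5] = (0 6 2 1 3)(4 11 5)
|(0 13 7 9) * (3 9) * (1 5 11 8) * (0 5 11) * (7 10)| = |(0 13 10 7 3 9 5)(1 11 8)| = 21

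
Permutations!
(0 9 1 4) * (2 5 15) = [9, 4, 5, 3, 0, 15, 6, 7, 8, 1, 10, 11, 12, 13, 14, 2] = (0 9 1 4)(2 5 15)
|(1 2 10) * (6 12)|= 6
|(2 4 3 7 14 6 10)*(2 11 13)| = |(2 4 3 7 14 6 10 11 13)| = 9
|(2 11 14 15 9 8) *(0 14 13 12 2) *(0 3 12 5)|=|(0 14 15 9 8 3 12 2 11 13 5)|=11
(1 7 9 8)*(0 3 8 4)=(0 3 8 1 7 9 4)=[3, 7, 2, 8, 0, 5, 6, 9, 1, 4]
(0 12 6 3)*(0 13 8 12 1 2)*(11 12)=(0 1 2)(3 13 8 11 12 6)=[1, 2, 0, 13, 4, 5, 3, 7, 11, 9, 10, 12, 6, 8]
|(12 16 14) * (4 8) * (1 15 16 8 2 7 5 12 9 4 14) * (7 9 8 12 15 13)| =6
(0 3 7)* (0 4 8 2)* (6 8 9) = (0 3 7 4 9 6 8 2) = [3, 1, 0, 7, 9, 5, 8, 4, 2, 6]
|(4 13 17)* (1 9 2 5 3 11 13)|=9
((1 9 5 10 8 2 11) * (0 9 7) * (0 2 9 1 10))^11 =(0 7 11 8 5 1 2 10 9)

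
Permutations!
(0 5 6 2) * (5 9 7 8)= (0 9 7 8 5 6 2)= [9, 1, 0, 3, 4, 6, 2, 8, 5, 7]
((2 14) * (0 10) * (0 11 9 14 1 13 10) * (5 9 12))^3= ((1 13 10 11 12 5 9 14 2))^3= (1 11 9)(2 10 5)(12 14 13)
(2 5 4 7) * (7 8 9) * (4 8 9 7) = (2 5 8 7)(4 9) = [0, 1, 5, 3, 9, 8, 6, 2, 7, 4]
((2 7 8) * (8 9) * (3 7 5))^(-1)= (2 8 9 7 3 5)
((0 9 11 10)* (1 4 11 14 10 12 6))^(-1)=(0 10 14 9)(1 6 12 11 4)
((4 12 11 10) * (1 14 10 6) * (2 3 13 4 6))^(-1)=(1 6 10 14)(2 11 12 4 13 3)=((1 14 10 6)(2 3 13 4 12 11))^(-1)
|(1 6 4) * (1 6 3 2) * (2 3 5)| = |(1 5 2)(4 6)| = 6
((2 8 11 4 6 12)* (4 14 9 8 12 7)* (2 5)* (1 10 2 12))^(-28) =((1 10 2)(4 6 7)(5 12)(8 11 14 9))^(-28) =(14)(1 2 10)(4 7 6)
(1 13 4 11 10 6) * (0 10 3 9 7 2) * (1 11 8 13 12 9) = (0 10 6 11 3 1 12 9 7 2)(4 8 13) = [10, 12, 0, 1, 8, 5, 11, 2, 13, 7, 6, 3, 9, 4]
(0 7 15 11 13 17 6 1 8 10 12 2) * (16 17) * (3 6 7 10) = (0 10 12 2)(1 8 3 6)(7 15 11 13 16 17) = [10, 8, 0, 6, 4, 5, 1, 15, 3, 9, 12, 13, 2, 16, 14, 11, 17, 7]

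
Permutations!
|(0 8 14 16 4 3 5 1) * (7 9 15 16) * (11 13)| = |(0 8 14 7 9 15 16 4 3 5 1)(11 13)| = 22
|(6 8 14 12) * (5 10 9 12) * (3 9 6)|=|(3 9 12)(5 10 6 8 14)|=15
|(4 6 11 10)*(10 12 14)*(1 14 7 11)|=15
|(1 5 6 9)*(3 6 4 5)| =|(1 3 6 9)(4 5)| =4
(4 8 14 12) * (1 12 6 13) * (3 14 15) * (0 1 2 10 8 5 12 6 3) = (0 1 6 13 2 10 8 15)(3 14)(4 5 12) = [1, 6, 10, 14, 5, 12, 13, 7, 15, 9, 8, 11, 4, 2, 3, 0]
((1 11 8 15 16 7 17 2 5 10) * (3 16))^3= (1 15 7 5 11 3 17 10 8 16 2)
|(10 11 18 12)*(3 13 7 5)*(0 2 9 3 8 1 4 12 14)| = 15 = |(0 2 9 3 13 7 5 8 1 4 12 10 11 18 14)|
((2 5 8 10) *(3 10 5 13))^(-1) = (2 10 3 13)(5 8)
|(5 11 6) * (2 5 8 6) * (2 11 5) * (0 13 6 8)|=3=|(0 13 6)|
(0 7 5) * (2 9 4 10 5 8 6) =[7, 1, 9, 3, 10, 0, 2, 8, 6, 4, 5] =(0 7 8 6 2 9 4 10 5)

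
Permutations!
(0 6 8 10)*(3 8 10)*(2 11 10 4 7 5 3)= [6, 1, 11, 8, 7, 3, 4, 5, 2, 9, 0, 10]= (0 6 4 7 5 3 8 2 11 10)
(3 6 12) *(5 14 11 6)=[0, 1, 2, 5, 4, 14, 12, 7, 8, 9, 10, 6, 3, 13, 11]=(3 5 14 11 6 12)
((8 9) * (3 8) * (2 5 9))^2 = (2 9 8 5 3)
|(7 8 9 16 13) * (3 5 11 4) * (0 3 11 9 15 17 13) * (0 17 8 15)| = |(0 3 5 9 16 17 13 7 15 8)(4 11)| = 10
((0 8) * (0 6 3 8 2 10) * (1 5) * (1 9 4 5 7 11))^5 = ((0 2 10)(1 7 11)(3 8 6)(4 5 9))^5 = (0 10 2)(1 11 7)(3 6 8)(4 9 5)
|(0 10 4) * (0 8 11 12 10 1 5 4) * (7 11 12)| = 14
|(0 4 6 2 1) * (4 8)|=6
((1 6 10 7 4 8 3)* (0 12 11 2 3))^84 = ((0 12 11 2 3 1 6 10 7 4 8))^84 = (0 10 2 8 6 11 4 1 12 7 3)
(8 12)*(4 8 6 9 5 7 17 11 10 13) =[0, 1, 2, 3, 8, 7, 9, 17, 12, 5, 13, 10, 6, 4, 14, 15, 16, 11] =(4 8 12 6 9 5 7 17 11 10 13)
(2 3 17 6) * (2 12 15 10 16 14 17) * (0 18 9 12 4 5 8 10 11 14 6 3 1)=(0 18 9 12 15 11 14 17 3 2 1)(4 5 8 10 16 6)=[18, 0, 1, 2, 5, 8, 4, 7, 10, 12, 16, 14, 15, 13, 17, 11, 6, 3, 9]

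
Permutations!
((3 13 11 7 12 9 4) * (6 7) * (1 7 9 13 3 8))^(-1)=((1 7 12 13 11 6 9 4 8))^(-1)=(1 8 4 9 6 11 13 12 7)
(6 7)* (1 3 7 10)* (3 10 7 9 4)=[0, 10, 2, 9, 3, 5, 7, 6, 8, 4, 1]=(1 10)(3 9 4)(6 7)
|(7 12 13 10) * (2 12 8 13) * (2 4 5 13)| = 8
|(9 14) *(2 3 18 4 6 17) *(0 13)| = 6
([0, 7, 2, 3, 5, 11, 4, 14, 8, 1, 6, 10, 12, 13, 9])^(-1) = [0, 9, 2, 3, 6, 4, 10, 1, 8, 14, 11, 5, 12, 13, 7]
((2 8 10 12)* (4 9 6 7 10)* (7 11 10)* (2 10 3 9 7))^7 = (2 7 4 8)(3 11 6 9)(10 12)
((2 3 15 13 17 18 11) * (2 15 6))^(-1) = ((2 3 6)(11 15 13 17 18))^(-1) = (2 6 3)(11 18 17 13 15)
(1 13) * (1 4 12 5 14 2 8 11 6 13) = (2 8 11 6 13 4 12 5 14) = [0, 1, 8, 3, 12, 14, 13, 7, 11, 9, 10, 6, 5, 4, 2]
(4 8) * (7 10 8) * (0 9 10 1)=(0 9 10 8 4 7 1)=[9, 0, 2, 3, 7, 5, 6, 1, 4, 10, 8]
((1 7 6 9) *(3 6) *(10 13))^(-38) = (13)(1 3 9 7 6)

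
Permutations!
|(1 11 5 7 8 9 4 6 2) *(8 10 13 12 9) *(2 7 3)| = 35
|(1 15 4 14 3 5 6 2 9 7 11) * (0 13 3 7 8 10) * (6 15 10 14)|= |(0 13 3 5 15 4 6 2 9 8 14 7 11 1 10)|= 15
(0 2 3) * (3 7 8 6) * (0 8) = [2, 1, 7, 8, 4, 5, 3, 0, 6] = (0 2 7)(3 8 6)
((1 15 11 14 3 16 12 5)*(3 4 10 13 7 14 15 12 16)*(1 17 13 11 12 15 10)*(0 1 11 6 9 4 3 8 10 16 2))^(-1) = (0 2 16 11 4 9 6 10 8 3 14 7 13 17 5 12 15 1)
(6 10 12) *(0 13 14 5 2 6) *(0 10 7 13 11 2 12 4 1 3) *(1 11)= (0 1 3)(2 6 7 13 14 5 12 10 4 11)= [1, 3, 6, 0, 11, 12, 7, 13, 8, 9, 4, 2, 10, 14, 5]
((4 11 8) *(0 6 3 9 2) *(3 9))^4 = (4 11 8)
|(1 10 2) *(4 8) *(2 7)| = 4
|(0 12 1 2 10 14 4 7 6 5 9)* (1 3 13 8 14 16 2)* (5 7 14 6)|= 18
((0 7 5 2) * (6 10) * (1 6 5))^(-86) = ((0 7 1 6 10 5 2))^(-86) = (0 5 6 7 2 10 1)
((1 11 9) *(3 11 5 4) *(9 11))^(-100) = ((11)(1 5 4 3 9))^(-100) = (11)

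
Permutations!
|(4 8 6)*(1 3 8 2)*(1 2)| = |(1 3 8 6 4)| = 5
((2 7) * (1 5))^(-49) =((1 5)(2 7))^(-49) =(1 5)(2 7)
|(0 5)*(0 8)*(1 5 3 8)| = 6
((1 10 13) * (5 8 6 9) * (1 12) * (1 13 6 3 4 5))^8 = (13)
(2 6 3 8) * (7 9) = [0, 1, 6, 8, 4, 5, 3, 9, 2, 7] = (2 6 3 8)(7 9)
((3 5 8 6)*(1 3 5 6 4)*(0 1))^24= (0 6 4 3 8 1 5)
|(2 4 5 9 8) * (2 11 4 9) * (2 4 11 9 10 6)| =6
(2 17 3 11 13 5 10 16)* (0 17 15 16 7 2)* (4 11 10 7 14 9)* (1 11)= (0 17 3 10 14 9 4 1 11 13 5 7 2 15 16)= [17, 11, 15, 10, 1, 7, 6, 2, 8, 4, 14, 13, 12, 5, 9, 16, 0, 3]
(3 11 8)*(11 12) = [0, 1, 2, 12, 4, 5, 6, 7, 3, 9, 10, 8, 11] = (3 12 11 8)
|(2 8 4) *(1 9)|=6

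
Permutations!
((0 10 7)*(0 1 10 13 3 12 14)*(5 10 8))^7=(0 3 14 13 12)(1 5 7 8 10)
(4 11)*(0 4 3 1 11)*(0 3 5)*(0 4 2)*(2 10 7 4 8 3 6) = (0 10 7 4 6 2)(1 11 5 8 3) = [10, 11, 0, 1, 6, 8, 2, 4, 3, 9, 7, 5]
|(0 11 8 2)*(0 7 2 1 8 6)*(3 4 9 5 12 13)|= 6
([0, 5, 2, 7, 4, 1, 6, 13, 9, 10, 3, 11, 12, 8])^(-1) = (1 5)(3 10 9 8 13 7)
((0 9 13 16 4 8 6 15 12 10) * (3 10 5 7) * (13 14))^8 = ((0 9 14 13 16 4 8 6 15 12 5 7 3 10))^8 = (0 15 14 5 16 3 8)(4 10 6 9 12 13 7)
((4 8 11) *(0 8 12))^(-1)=((0 8 11 4 12))^(-1)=(0 12 4 11 8)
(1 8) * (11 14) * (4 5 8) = (1 4 5 8)(11 14) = [0, 4, 2, 3, 5, 8, 6, 7, 1, 9, 10, 14, 12, 13, 11]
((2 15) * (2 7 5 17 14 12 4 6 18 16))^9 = ((2 15 7 5 17 14 12 4 6 18 16))^9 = (2 18 4 14 5 15 16 6 12 17 7)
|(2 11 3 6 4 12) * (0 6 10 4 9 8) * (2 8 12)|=|(0 6 9 12 8)(2 11 3 10 4)|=5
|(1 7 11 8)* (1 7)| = 3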